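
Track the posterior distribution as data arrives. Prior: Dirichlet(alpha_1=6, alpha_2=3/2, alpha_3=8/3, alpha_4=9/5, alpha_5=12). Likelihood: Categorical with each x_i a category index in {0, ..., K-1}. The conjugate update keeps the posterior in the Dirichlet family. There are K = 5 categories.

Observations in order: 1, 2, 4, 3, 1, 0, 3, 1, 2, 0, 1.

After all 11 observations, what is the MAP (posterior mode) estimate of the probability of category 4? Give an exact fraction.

360/899

obs 1: x=1 → posterior Dirichlet(6, 5/2, 8/3, 9/5, 12)
obs 2: x=2 → posterior Dirichlet(6, 5/2, 11/3, 9/5, 12)
obs 3: x=4 → posterior Dirichlet(6, 5/2, 11/3, 9/5, 13)
obs 4: x=3 → posterior Dirichlet(6, 5/2, 11/3, 14/5, 13)
obs 5: x=1 → posterior Dirichlet(6, 7/2, 11/3, 14/5, 13)
obs 6: x=0 → posterior Dirichlet(7, 7/2, 11/3, 14/5, 13)
obs 7: x=3 → posterior Dirichlet(7, 7/2, 11/3, 19/5, 13)
obs 8: x=1 → posterior Dirichlet(7, 9/2, 11/3, 19/5, 13)
obs 9: x=2 → posterior Dirichlet(7, 9/2, 14/3, 19/5, 13)
obs 10: x=0 → posterior Dirichlet(8, 9/2, 14/3, 19/5, 13)
obs 11: x=1 → posterior Dirichlet(8, 11/2, 14/3, 19/5, 13)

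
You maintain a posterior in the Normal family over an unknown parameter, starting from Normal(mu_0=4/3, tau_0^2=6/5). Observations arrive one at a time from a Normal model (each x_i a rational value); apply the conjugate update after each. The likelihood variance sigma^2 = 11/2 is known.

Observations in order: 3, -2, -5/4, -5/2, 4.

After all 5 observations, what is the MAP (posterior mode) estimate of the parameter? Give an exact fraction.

obs 1: x=3 → posterior Normal(328/201, 66/67)
obs 2: x=-2 → posterior Normal(256/237, 66/79)
obs 3: x=-5/4 → posterior Normal(211/273, 66/91)
obs 4: x=-5/2 → posterior Normal(121/309, 66/103)
obs 5: x=4 → posterior Normal(53/69, 66/115)

53/69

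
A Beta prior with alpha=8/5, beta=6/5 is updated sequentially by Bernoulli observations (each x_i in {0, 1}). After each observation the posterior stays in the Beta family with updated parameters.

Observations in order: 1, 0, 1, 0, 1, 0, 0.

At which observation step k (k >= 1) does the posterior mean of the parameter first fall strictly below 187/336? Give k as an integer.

k = 2

obs 1: x=1 → posterior Beta(13/5, 6/5)
obs 2: x=0 → posterior Beta(13/5, 11/5)
obs 3: x=1 → posterior Beta(18/5, 11/5)
obs 4: x=0 → posterior Beta(18/5, 16/5)
obs 5: x=1 → posterior Beta(23/5, 16/5)
obs 6: x=0 → posterior Beta(23/5, 21/5)
obs 7: x=0 → posterior Beta(23/5, 26/5)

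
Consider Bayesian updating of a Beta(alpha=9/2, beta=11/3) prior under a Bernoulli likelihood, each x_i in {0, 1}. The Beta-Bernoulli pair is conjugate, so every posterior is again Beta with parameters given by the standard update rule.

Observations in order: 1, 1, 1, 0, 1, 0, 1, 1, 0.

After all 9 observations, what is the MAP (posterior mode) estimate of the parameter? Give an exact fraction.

57/91

obs 1: x=1 → posterior Beta(11/2, 11/3)
obs 2: x=1 → posterior Beta(13/2, 11/3)
obs 3: x=1 → posterior Beta(15/2, 11/3)
obs 4: x=0 → posterior Beta(15/2, 14/3)
obs 5: x=1 → posterior Beta(17/2, 14/3)
obs 6: x=0 → posterior Beta(17/2, 17/3)
obs 7: x=1 → posterior Beta(19/2, 17/3)
obs 8: x=1 → posterior Beta(21/2, 17/3)
obs 9: x=0 → posterior Beta(21/2, 20/3)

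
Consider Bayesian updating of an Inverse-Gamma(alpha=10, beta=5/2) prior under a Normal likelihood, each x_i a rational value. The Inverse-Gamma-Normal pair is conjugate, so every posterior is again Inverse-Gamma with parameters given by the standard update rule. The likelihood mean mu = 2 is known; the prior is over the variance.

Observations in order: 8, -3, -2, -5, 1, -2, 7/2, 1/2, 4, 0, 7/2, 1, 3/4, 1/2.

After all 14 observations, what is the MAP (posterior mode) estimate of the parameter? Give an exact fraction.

2681/576

obs 1: x=8 → posterior Inverse-Gamma(21/2, 41/2)
obs 2: x=-3 → posterior Inverse-Gamma(11, 33)
obs 3: x=-2 → posterior Inverse-Gamma(23/2, 41)
obs 4: x=-5 → posterior Inverse-Gamma(12, 131/2)
obs 5: x=1 → posterior Inverse-Gamma(25/2, 66)
obs 6: x=-2 → posterior Inverse-Gamma(13, 74)
obs 7: x=7/2 → posterior Inverse-Gamma(27/2, 601/8)
obs 8: x=1/2 → posterior Inverse-Gamma(14, 305/4)
obs 9: x=4 → posterior Inverse-Gamma(29/2, 313/4)
obs 10: x=0 → posterior Inverse-Gamma(15, 321/4)
obs 11: x=7/2 → posterior Inverse-Gamma(31/2, 651/8)
obs 12: x=1 → posterior Inverse-Gamma(16, 655/8)
obs 13: x=3/4 → posterior Inverse-Gamma(33/2, 2645/32)
obs 14: x=1/2 → posterior Inverse-Gamma(17, 2681/32)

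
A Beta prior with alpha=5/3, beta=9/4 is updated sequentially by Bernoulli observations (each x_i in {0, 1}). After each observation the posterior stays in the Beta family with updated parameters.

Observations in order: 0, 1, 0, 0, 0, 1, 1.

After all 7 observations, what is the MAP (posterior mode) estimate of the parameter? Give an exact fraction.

obs 1: x=0 → posterior Beta(5/3, 13/4)
obs 2: x=1 → posterior Beta(8/3, 13/4)
obs 3: x=0 → posterior Beta(8/3, 17/4)
obs 4: x=0 → posterior Beta(8/3, 21/4)
obs 5: x=0 → posterior Beta(8/3, 25/4)
obs 6: x=1 → posterior Beta(11/3, 25/4)
obs 7: x=1 → posterior Beta(14/3, 25/4)

44/107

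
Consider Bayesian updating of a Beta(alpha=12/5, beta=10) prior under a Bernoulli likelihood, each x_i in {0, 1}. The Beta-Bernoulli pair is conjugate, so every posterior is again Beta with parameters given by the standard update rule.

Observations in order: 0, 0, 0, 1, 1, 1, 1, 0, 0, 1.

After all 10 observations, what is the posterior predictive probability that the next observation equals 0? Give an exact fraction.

75/112

obs 1: x=0 → posterior Beta(12/5, 11)
obs 2: x=0 → posterior Beta(12/5, 12)
obs 3: x=0 → posterior Beta(12/5, 13)
obs 4: x=1 → posterior Beta(17/5, 13)
obs 5: x=1 → posterior Beta(22/5, 13)
obs 6: x=1 → posterior Beta(27/5, 13)
obs 7: x=1 → posterior Beta(32/5, 13)
obs 8: x=0 → posterior Beta(32/5, 14)
obs 9: x=0 → posterior Beta(32/5, 15)
obs 10: x=1 → posterior Beta(37/5, 15)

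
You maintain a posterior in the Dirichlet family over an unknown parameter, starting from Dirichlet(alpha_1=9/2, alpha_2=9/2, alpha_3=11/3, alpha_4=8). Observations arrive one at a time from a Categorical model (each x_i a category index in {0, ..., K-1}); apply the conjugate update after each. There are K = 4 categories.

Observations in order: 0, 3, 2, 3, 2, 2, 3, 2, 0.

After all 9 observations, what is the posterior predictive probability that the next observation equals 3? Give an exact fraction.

obs 1: x=0 → posterior Dirichlet(11/2, 9/2, 11/3, 8)
obs 2: x=3 → posterior Dirichlet(11/2, 9/2, 11/3, 9)
obs 3: x=2 → posterior Dirichlet(11/2, 9/2, 14/3, 9)
obs 4: x=3 → posterior Dirichlet(11/2, 9/2, 14/3, 10)
obs 5: x=2 → posterior Dirichlet(11/2, 9/2, 17/3, 10)
obs 6: x=2 → posterior Dirichlet(11/2, 9/2, 20/3, 10)
obs 7: x=3 → posterior Dirichlet(11/2, 9/2, 20/3, 11)
obs 8: x=2 → posterior Dirichlet(11/2, 9/2, 23/3, 11)
obs 9: x=0 → posterior Dirichlet(13/2, 9/2, 23/3, 11)

33/89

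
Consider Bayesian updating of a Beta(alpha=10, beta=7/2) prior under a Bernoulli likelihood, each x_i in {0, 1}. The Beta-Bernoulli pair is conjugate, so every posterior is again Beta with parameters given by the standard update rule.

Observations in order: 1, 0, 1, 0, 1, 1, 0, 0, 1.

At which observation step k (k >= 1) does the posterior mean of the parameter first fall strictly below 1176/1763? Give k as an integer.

obs 1: x=1 → posterior Beta(11, 7/2)
obs 2: x=0 → posterior Beta(11, 9/2)
obs 3: x=1 → posterior Beta(12, 9/2)
obs 4: x=0 → posterior Beta(12, 11/2)
obs 5: x=1 → posterior Beta(13, 11/2)
obs 6: x=1 → posterior Beta(14, 11/2)
obs 7: x=0 → posterior Beta(14, 13/2)
obs 8: x=0 → posterior Beta(14, 15/2)
obs 9: x=1 → posterior Beta(15, 15/2)

k = 8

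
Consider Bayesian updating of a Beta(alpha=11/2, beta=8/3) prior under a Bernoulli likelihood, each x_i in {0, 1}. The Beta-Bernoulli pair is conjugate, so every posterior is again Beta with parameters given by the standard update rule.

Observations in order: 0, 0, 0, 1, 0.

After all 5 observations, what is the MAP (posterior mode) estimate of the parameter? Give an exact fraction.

33/67

obs 1: x=0 → posterior Beta(11/2, 11/3)
obs 2: x=0 → posterior Beta(11/2, 14/3)
obs 3: x=0 → posterior Beta(11/2, 17/3)
obs 4: x=1 → posterior Beta(13/2, 17/3)
obs 5: x=0 → posterior Beta(13/2, 20/3)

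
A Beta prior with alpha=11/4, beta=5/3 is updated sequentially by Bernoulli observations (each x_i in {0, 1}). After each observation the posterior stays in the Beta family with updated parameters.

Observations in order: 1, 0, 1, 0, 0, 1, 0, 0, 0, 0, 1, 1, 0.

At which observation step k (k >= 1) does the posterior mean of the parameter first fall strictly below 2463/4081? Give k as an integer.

obs 1: x=1 → posterior Beta(15/4, 5/3)
obs 2: x=0 → posterior Beta(15/4, 8/3)
obs 3: x=1 → posterior Beta(19/4, 8/3)
obs 4: x=0 → posterior Beta(19/4, 11/3)
obs 5: x=0 → posterior Beta(19/4, 14/3)
obs 6: x=1 → posterior Beta(23/4, 14/3)
obs 7: x=0 → posterior Beta(23/4, 17/3)
obs 8: x=0 → posterior Beta(23/4, 20/3)
obs 9: x=0 → posterior Beta(23/4, 23/3)
obs 10: x=0 → posterior Beta(23/4, 26/3)
obs 11: x=1 → posterior Beta(27/4, 26/3)
obs 12: x=1 → posterior Beta(31/4, 26/3)
obs 13: x=0 → posterior Beta(31/4, 29/3)

k = 2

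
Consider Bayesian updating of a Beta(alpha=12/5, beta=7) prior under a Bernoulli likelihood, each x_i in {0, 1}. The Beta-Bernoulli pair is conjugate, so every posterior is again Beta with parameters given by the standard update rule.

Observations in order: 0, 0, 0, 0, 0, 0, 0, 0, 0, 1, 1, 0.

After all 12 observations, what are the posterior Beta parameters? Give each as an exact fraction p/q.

alpha=22/5, beta=17

obs 1: x=0 → posterior Beta(12/5, 8)
obs 2: x=0 → posterior Beta(12/5, 9)
obs 3: x=0 → posterior Beta(12/5, 10)
obs 4: x=0 → posterior Beta(12/5, 11)
obs 5: x=0 → posterior Beta(12/5, 12)
obs 6: x=0 → posterior Beta(12/5, 13)
obs 7: x=0 → posterior Beta(12/5, 14)
obs 8: x=0 → posterior Beta(12/5, 15)
obs 9: x=0 → posterior Beta(12/5, 16)
obs 10: x=1 → posterior Beta(17/5, 16)
obs 11: x=1 → posterior Beta(22/5, 16)
obs 12: x=0 → posterior Beta(22/5, 17)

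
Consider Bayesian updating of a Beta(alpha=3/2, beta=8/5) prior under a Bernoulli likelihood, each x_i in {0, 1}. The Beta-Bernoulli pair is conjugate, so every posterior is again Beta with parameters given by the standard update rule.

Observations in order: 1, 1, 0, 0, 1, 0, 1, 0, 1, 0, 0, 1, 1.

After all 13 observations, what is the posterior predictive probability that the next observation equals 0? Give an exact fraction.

76/161

obs 1: x=1 → posterior Beta(5/2, 8/5)
obs 2: x=1 → posterior Beta(7/2, 8/5)
obs 3: x=0 → posterior Beta(7/2, 13/5)
obs 4: x=0 → posterior Beta(7/2, 18/5)
obs 5: x=1 → posterior Beta(9/2, 18/5)
obs 6: x=0 → posterior Beta(9/2, 23/5)
obs 7: x=1 → posterior Beta(11/2, 23/5)
obs 8: x=0 → posterior Beta(11/2, 28/5)
obs 9: x=1 → posterior Beta(13/2, 28/5)
obs 10: x=0 → posterior Beta(13/2, 33/5)
obs 11: x=0 → posterior Beta(13/2, 38/5)
obs 12: x=1 → posterior Beta(15/2, 38/5)
obs 13: x=1 → posterior Beta(17/2, 38/5)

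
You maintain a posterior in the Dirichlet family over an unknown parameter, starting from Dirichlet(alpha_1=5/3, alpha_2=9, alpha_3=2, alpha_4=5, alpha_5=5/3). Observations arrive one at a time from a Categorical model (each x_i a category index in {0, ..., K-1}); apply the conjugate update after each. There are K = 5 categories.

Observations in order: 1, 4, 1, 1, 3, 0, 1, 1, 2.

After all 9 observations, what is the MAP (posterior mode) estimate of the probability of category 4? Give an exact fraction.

1/14

obs 1: x=1 → posterior Dirichlet(5/3, 10, 2, 5, 5/3)
obs 2: x=4 → posterior Dirichlet(5/3, 10, 2, 5, 8/3)
obs 3: x=1 → posterior Dirichlet(5/3, 11, 2, 5, 8/3)
obs 4: x=1 → posterior Dirichlet(5/3, 12, 2, 5, 8/3)
obs 5: x=3 → posterior Dirichlet(5/3, 12, 2, 6, 8/3)
obs 6: x=0 → posterior Dirichlet(8/3, 12, 2, 6, 8/3)
obs 7: x=1 → posterior Dirichlet(8/3, 13, 2, 6, 8/3)
obs 8: x=1 → posterior Dirichlet(8/3, 14, 2, 6, 8/3)
obs 9: x=2 → posterior Dirichlet(8/3, 14, 3, 6, 8/3)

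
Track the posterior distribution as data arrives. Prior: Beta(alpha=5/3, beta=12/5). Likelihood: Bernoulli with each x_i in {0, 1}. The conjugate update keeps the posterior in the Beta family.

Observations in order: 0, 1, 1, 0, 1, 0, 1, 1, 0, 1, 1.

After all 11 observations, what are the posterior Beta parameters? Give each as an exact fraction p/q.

alpha=26/3, beta=32/5

obs 1: x=0 → posterior Beta(5/3, 17/5)
obs 2: x=1 → posterior Beta(8/3, 17/5)
obs 3: x=1 → posterior Beta(11/3, 17/5)
obs 4: x=0 → posterior Beta(11/3, 22/5)
obs 5: x=1 → posterior Beta(14/3, 22/5)
obs 6: x=0 → posterior Beta(14/3, 27/5)
obs 7: x=1 → posterior Beta(17/3, 27/5)
obs 8: x=1 → posterior Beta(20/3, 27/5)
obs 9: x=0 → posterior Beta(20/3, 32/5)
obs 10: x=1 → posterior Beta(23/3, 32/5)
obs 11: x=1 → posterior Beta(26/3, 32/5)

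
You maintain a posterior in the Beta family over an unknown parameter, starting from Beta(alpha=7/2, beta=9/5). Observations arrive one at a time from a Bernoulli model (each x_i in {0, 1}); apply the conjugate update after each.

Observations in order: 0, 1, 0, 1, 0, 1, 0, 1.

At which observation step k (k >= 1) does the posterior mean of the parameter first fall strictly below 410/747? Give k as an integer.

obs 1: x=0 → posterior Beta(7/2, 14/5)
obs 2: x=1 → posterior Beta(9/2, 14/5)
obs 3: x=0 → posterior Beta(9/2, 19/5)
obs 4: x=1 → posterior Beta(11/2, 19/5)
obs 5: x=0 → posterior Beta(11/2, 24/5)
obs 6: x=1 → posterior Beta(13/2, 24/5)
obs 7: x=0 → posterior Beta(13/2, 29/5)
obs 8: x=1 → posterior Beta(15/2, 29/5)

k = 3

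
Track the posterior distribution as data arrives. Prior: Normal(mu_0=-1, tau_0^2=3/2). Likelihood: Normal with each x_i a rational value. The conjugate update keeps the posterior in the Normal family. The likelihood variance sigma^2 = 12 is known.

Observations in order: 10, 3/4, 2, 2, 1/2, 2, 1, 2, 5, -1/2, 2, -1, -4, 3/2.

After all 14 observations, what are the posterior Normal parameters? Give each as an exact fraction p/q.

mu_0=61/88, tau_0^2=6/11

obs 1: x=10 → posterior Normal(2/9, 4/3)
obs 2: x=3/4 → posterior Normal(11/40, 6/5)
obs 3: x=2 → posterior Normal(19/44, 12/11)
obs 4: x=2 → posterior Normal(9/16, 1)
obs 5: x=1/2 → posterior Normal(29/52, 12/13)
obs 6: x=2 → posterior Normal(37/56, 6/7)
obs 7: x=1 → posterior Normal(41/60, 4/5)
obs 8: x=2 → posterior Normal(49/64, 3/4)
obs 9: x=5 → posterior Normal(69/68, 12/17)
obs 10: x=-1/2 → posterior Normal(67/72, 2/3)
obs 11: x=2 → posterior Normal(75/76, 12/19)
obs 12: x=-1 → posterior Normal(71/80, 3/5)
obs 13: x=-4 → posterior Normal(55/84, 4/7)
obs 14: x=3/2 → posterior Normal(61/88, 6/11)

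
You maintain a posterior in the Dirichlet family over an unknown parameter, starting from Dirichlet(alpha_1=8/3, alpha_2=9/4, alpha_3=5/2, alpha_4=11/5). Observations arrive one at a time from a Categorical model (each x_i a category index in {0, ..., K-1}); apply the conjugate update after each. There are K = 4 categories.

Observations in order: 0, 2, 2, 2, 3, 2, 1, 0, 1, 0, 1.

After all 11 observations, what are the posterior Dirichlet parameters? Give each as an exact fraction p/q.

alpha_1=17/3, alpha_2=21/4, alpha_3=13/2, alpha_4=16/5

obs 1: x=0 → posterior Dirichlet(11/3, 9/4, 5/2, 11/5)
obs 2: x=2 → posterior Dirichlet(11/3, 9/4, 7/2, 11/5)
obs 3: x=2 → posterior Dirichlet(11/3, 9/4, 9/2, 11/5)
obs 4: x=2 → posterior Dirichlet(11/3, 9/4, 11/2, 11/5)
obs 5: x=3 → posterior Dirichlet(11/3, 9/4, 11/2, 16/5)
obs 6: x=2 → posterior Dirichlet(11/3, 9/4, 13/2, 16/5)
obs 7: x=1 → posterior Dirichlet(11/3, 13/4, 13/2, 16/5)
obs 8: x=0 → posterior Dirichlet(14/3, 13/4, 13/2, 16/5)
obs 9: x=1 → posterior Dirichlet(14/3, 17/4, 13/2, 16/5)
obs 10: x=0 → posterior Dirichlet(17/3, 17/4, 13/2, 16/5)
obs 11: x=1 → posterior Dirichlet(17/3, 21/4, 13/2, 16/5)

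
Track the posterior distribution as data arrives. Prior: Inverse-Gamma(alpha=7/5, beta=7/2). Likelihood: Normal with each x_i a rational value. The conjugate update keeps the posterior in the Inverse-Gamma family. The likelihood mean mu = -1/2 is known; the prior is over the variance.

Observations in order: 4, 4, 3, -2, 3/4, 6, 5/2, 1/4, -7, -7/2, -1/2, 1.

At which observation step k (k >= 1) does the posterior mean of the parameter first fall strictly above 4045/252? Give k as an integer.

obs 1: x=4 → posterior Inverse-Gamma(19/10, 109/8)
obs 2: x=4 → posterior Inverse-Gamma(12/5, 95/4)
obs 3: x=3 → posterior Inverse-Gamma(29/10, 239/8)
obs 4: x=-2 → posterior Inverse-Gamma(17/5, 31)
obs 5: x=3/4 → posterior Inverse-Gamma(39/10, 1017/32)
obs 6: x=6 → posterior Inverse-Gamma(22/5, 1693/32)
obs 7: x=5/2 → posterior Inverse-Gamma(49/10, 1837/32)
obs 8: x=1/4 → posterior Inverse-Gamma(27/5, 923/16)
obs 9: x=-7 → posterior Inverse-Gamma(59/10, 1261/16)
obs 10: x=-7/2 → posterior Inverse-Gamma(32/5, 1333/16)
obs 11: x=-1/2 → posterior Inverse-Gamma(69/10, 1333/16)
obs 12: x=1 → posterior Inverse-Gamma(37/5, 1351/16)

k = 2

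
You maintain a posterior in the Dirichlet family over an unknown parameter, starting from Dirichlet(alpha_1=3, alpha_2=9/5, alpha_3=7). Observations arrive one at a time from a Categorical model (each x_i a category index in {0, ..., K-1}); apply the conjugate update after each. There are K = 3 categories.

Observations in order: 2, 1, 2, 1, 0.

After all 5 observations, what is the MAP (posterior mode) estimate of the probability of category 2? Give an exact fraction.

obs 1: x=2 → posterior Dirichlet(3, 9/5, 8)
obs 2: x=1 → posterior Dirichlet(3, 14/5, 8)
obs 3: x=2 → posterior Dirichlet(3, 14/5, 9)
obs 4: x=1 → posterior Dirichlet(3, 19/5, 9)
obs 5: x=0 → posterior Dirichlet(4, 19/5, 9)

40/69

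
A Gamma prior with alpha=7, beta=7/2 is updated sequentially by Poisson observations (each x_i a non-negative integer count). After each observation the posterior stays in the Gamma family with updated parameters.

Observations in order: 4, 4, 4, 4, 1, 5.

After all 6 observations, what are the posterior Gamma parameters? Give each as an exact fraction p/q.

obs 1: x=4 → posterior Gamma(11, 9/2)
obs 2: x=4 → posterior Gamma(15, 11/2)
obs 3: x=4 → posterior Gamma(19, 13/2)
obs 4: x=4 → posterior Gamma(23, 15/2)
obs 5: x=1 → posterior Gamma(24, 17/2)
obs 6: x=5 → posterior Gamma(29, 19/2)

alpha=29, beta=19/2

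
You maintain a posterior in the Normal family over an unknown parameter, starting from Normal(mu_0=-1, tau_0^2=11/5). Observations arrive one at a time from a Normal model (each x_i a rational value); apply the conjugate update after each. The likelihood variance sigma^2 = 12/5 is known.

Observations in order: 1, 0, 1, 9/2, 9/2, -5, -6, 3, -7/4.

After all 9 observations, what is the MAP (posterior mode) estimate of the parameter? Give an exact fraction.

obs 1: x=1 → posterior Normal(-1/23, 132/115)
obs 2: x=0 → posterior Normal(-1/34, 66/85)
obs 3: x=1 → posterior Normal(2/9, 44/75)
obs 4: x=9/2 → posterior Normal(17/16, 33/70)
obs 5: x=9/2 → posterior Normal(109/67, 132/335)
obs 6: x=-5 → posterior Normal(9/13, 22/65)
obs 7: x=-6 → posterior Normal(-12/89, 132/445)
obs 8: x=3 → posterior Normal(21/100, 33/125)
obs 9: x=-7/4 → posterior Normal(7/444, 44/185)

7/444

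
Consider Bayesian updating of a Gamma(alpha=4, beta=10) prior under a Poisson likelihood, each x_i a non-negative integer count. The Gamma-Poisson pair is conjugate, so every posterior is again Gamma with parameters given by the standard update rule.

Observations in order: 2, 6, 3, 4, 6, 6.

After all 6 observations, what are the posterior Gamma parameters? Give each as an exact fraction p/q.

alpha=31, beta=16

obs 1: x=2 → posterior Gamma(6, 11)
obs 2: x=6 → posterior Gamma(12, 12)
obs 3: x=3 → posterior Gamma(15, 13)
obs 4: x=4 → posterior Gamma(19, 14)
obs 5: x=6 → posterior Gamma(25, 15)
obs 6: x=6 → posterior Gamma(31, 16)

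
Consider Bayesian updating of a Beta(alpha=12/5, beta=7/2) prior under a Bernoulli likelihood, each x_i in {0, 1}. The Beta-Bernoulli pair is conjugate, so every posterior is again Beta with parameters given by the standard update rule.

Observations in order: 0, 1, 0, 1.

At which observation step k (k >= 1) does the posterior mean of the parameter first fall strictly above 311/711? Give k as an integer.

obs 1: x=0 → posterior Beta(12/5, 9/2)
obs 2: x=1 → posterior Beta(17/5, 9/2)
obs 3: x=0 → posterior Beta(17/5, 11/2)
obs 4: x=1 → posterior Beta(22/5, 11/2)

k = 4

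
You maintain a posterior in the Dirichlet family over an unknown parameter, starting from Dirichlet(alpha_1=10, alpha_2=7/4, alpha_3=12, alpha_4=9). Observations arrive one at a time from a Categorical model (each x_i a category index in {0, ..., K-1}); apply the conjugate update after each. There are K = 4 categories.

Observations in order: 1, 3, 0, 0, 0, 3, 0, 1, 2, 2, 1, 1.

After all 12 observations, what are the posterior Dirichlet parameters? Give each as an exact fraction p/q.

alpha_1=14, alpha_2=23/4, alpha_3=14, alpha_4=11

obs 1: x=1 → posterior Dirichlet(10, 11/4, 12, 9)
obs 2: x=3 → posterior Dirichlet(10, 11/4, 12, 10)
obs 3: x=0 → posterior Dirichlet(11, 11/4, 12, 10)
obs 4: x=0 → posterior Dirichlet(12, 11/4, 12, 10)
obs 5: x=0 → posterior Dirichlet(13, 11/4, 12, 10)
obs 6: x=3 → posterior Dirichlet(13, 11/4, 12, 11)
obs 7: x=0 → posterior Dirichlet(14, 11/4, 12, 11)
obs 8: x=1 → posterior Dirichlet(14, 15/4, 12, 11)
obs 9: x=2 → posterior Dirichlet(14, 15/4, 13, 11)
obs 10: x=2 → posterior Dirichlet(14, 15/4, 14, 11)
obs 11: x=1 → posterior Dirichlet(14, 19/4, 14, 11)
obs 12: x=1 → posterior Dirichlet(14, 23/4, 14, 11)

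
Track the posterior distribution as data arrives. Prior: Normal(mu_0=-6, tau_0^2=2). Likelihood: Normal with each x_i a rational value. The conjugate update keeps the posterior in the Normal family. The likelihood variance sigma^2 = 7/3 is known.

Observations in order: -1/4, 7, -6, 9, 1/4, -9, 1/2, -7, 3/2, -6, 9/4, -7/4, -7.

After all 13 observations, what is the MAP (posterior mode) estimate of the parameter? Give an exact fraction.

-141/85

obs 1: x=-1/4 → posterior Normal(-87/26, 14/13)
obs 2: x=7 → posterior Normal(-3/38, 14/19)
obs 3: x=-6 → posterior Normal(-3/2, 14/25)
obs 4: x=9 → posterior Normal(33/62, 14/31)
obs 5: x=1/4 → posterior Normal(18/37, 14/37)
obs 6: x=-9 → posterior Normal(-36/43, 14/43)
obs 7: x=1/2 → posterior Normal(-33/49, 2/7)
obs 8: x=-7 → posterior Normal(-15/11, 14/55)
obs 9: x=3/2 → posterior Normal(-66/61, 14/61)
obs 10: x=-6 → posterior Normal(-102/67, 14/67)
obs 11: x=9/4 → posterior Normal(-177/146, 14/73)
obs 12: x=-7/4 → posterior Normal(-99/79, 14/79)
obs 13: x=-7 → posterior Normal(-141/85, 14/85)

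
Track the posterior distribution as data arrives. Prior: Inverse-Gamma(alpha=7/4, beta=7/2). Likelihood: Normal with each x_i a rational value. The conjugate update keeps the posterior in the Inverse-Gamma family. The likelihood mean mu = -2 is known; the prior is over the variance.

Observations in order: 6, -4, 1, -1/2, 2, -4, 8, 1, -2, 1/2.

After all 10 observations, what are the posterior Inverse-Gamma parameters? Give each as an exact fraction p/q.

alpha=27/4, beta=443/4

obs 1: x=6 → posterior Inverse-Gamma(9/4, 71/2)
obs 2: x=-4 → posterior Inverse-Gamma(11/4, 75/2)
obs 3: x=1 → posterior Inverse-Gamma(13/4, 42)
obs 4: x=-1/2 → posterior Inverse-Gamma(15/4, 345/8)
obs 5: x=2 → posterior Inverse-Gamma(17/4, 409/8)
obs 6: x=-4 → posterior Inverse-Gamma(19/4, 425/8)
obs 7: x=8 → posterior Inverse-Gamma(21/4, 825/8)
obs 8: x=1 → posterior Inverse-Gamma(23/4, 861/8)
obs 9: x=-2 → posterior Inverse-Gamma(25/4, 861/8)
obs 10: x=1/2 → posterior Inverse-Gamma(27/4, 443/4)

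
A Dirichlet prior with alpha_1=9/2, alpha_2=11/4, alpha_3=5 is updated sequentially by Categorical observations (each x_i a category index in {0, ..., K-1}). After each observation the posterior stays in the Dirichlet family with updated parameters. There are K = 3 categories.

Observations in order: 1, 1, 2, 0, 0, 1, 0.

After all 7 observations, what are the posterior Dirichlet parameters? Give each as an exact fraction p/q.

obs 1: x=1 → posterior Dirichlet(9/2, 15/4, 5)
obs 2: x=1 → posterior Dirichlet(9/2, 19/4, 5)
obs 3: x=2 → posterior Dirichlet(9/2, 19/4, 6)
obs 4: x=0 → posterior Dirichlet(11/2, 19/4, 6)
obs 5: x=0 → posterior Dirichlet(13/2, 19/4, 6)
obs 6: x=1 → posterior Dirichlet(13/2, 23/4, 6)
obs 7: x=0 → posterior Dirichlet(15/2, 23/4, 6)

alpha_1=15/2, alpha_2=23/4, alpha_3=6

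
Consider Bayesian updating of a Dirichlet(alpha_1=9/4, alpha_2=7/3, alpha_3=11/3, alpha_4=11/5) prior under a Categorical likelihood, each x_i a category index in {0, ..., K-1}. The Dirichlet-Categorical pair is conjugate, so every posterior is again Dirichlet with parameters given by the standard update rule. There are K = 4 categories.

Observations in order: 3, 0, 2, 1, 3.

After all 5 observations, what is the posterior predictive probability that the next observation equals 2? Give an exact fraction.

obs 1: x=3 → posterior Dirichlet(9/4, 7/3, 11/3, 16/5)
obs 2: x=0 → posterior Dirichlet(13/4, 7/3, 11/3, 16/5)
obs 3: x=2 → posterior Dirichlet(13/4, 7/3, 14/3, 16/5)
obs 4: x=1 → posterior Dirichlet(13/4, 10/3, 14/3, 16/5)
obs 5: x=3 → posterior Dirichlet(13/4, 10/3, 14/3, 21/5)

280/927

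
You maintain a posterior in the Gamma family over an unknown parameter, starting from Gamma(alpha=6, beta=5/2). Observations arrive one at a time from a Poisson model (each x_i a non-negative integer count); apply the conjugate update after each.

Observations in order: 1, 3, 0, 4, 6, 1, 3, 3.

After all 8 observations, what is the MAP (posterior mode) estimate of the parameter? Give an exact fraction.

obs 1: x=1 → posterior Gamma(7, 7/2)
obs 2: x=3 → posterior Gamma(10, 9/2)
obs 3: x=0 → posterior Gamma(10, 11/2)
obs 4: x=4 → posterior Gamma(14, 13/2)
obs 5: x=6 → posterior Gamma(20, 15/2)
obs 6: x=1 → posterior Gamma(21, 17/2)
obs 7: x=3 → posterior Gamma(24, 19/2)
obs 8: x=3 → posterior Gamma(27, 21/2)

52/21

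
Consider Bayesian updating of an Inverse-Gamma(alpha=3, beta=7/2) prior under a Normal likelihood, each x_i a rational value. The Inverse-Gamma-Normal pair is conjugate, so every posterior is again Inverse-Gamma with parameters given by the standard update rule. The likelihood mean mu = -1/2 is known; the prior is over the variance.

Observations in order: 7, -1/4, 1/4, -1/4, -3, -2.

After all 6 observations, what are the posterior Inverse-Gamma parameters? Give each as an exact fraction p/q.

obs 1: x=7 → posterior Inverse-Gamma(7/2, 253/8)
obs 2: x=-1/4 → posterior Inverse-Gamma(4, 1013/32)
obs 3: x=1/4 → posterior Inverse-Gamma(9/2, 511/16)
obs 4: x=-1/4 → posterior Inverse-Gamma(5, 1023/32)
obs 5: x=-3 → posterior Inverse-Gamma(11/2, 1123/32)
obs 6: x=-2 → posterior Inverse-Gamma(6, 1159/32)

alpha=6, beta=1159/32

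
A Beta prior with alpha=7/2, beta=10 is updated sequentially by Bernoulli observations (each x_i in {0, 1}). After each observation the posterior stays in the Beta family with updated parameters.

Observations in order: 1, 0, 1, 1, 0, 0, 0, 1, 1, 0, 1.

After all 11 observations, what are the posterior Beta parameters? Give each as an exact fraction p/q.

obs 1: x=1 → posterior Beta(9/2, 10)
obs 2: x=0 → posterior Beta(9/2, 11)
obs 3: x=1 → posterior Beta(11/2, 11)
obs 4: x=1 → posterior Beta(13/2, 11)
obs 5: x=0 → posterior Beta(13/2, 12)
obs 6: x=0 → posterior Beta(13/2, 13)
obs 7: x=0 → posterior Beta(13/2, 14)
obs 8: x=1 → posterior Beta(15/2, 14)
obs 9: x=1 → posterior Beta(17/2, 14)
obs 10: x=0 → posterior Beta(17/2, 15)
obs 11: x=1 → posterior Beta(19/2, 15)

alpha=19/2, beta=15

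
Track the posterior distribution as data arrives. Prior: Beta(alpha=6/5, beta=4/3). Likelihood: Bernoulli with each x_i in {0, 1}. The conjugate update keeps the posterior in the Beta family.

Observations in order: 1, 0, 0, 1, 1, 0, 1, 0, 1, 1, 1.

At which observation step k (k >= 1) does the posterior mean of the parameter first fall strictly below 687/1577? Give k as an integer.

k = 3

obs 1: x=1 → posterior Beta(11/5, 4/3)
obs 2: x=0 → posterior Beta(11/5, 7/3)
obs 3: x=0 → posterior Beta(11/5, 10/3)
obs 4: x=1 → posterior Beta(16/5, 10/3)
obs 5: x=1 → posterior Beta(21/5, 10/3)
obs 6: x=0 → posterior Beta(21/5, 13/3)
obs 7: x=1 → posterior Beta(26/5, 13/3)
obs 8: x=0 → posterior Beta(26/5, 16/3)
obs 9: x=1 → posterior Beta(31/5, 16/3)
obs 10: x=1 → posterior Beta(36/5, 16/3)
obs 11: x=1 → posterior Beta(41/5, 16/3)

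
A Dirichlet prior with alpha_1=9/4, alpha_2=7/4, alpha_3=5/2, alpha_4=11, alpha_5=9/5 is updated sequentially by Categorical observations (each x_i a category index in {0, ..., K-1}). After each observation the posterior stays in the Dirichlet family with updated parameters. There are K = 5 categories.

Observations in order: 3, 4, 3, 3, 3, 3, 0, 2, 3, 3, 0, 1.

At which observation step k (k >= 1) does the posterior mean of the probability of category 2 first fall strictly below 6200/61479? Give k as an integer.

k = 6

obs 1: x=3 → posterior Dirichlet(9/4, 7/4, 5/2, 12, 9/5)
obs 2: x=4 → posterior Dirichlet(9/4, 7/4, 5/2, 12, 14/5)
obs 3: x=3 → posterior Dirichlet(9/4, 7/4, 5/2, 13, 14/5)
obs 4: x=3 → posterior Dirichlet(9/4, 7/4, 5/2, 14, 14/5)
obs 5: x=3 → posterior Dirichlet(9/4, 7/4, 5/2, 15, 14/5)
obs 6: x=3 → posterior Dirichlet(9/4, 7/4, 5/2, 16, 14/5)
obs 7: x=0 → posterior Dirichlet(13/4, 7/4, 5/2, 16, 14/5)
obs 8: x=2 → posterior Dirichlet(13/4, 7/4, 7/2, 16, 14/5)
obs 9: x=3 → posterior Dirichlet(13/4, 7/4, 7/2, 17, 14/5)
obs 10: x=3 → posterior Dirichlet(13/4, 7/4, 7/2, 18, 14/5)
obs 11: x=0 → posterior Dirichlet(17/4, 7/4, 7/2, 18, 14/5)
obs 12: x=1 → posterior Dirichlet(17/4, 11/4, 7/2, 18, 14/5)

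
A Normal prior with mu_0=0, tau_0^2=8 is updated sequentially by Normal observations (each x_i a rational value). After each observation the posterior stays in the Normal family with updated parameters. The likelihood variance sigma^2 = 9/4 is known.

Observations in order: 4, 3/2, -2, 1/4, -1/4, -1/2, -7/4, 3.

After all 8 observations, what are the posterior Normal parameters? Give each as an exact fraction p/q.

mu_0=136/265, tau_0^2=72/265

obs 1: x=4 → posterior Normal(128/41, 72/41)
obs 2: x=3/2 → posterior Normal(176/73, 72/73)
obs 3: x=-2 → posterior Normal(16/15, 24/35)
obs 4: x=1/4 → posterior Normal(120/137, 72/137)
obs 5: x=-1/4 → posterior Normal(112/169, 72/169)
obs 6: x=-1/2 → posterior Normal(32/67, 24/67)
obs 7: x=-7/4 → posterior Normal(40/233, 72/233)
obs 8: x=3 → posterior Normal(136/265, 72/265)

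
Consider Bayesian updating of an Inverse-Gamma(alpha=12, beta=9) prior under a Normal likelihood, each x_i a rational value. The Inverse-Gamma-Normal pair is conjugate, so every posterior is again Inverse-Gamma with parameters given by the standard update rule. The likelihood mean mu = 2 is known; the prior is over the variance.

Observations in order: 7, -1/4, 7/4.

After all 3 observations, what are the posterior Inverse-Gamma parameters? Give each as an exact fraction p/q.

alpha=27/2, beta=385/16

obs 1: x=7 → posterior Inverse-Gamma(25/2, 43/2)
obs 2: x=-1/4 → posterior Inverse-Gamma(13, 769/32)
obs 3: x=7/4 → posterior Inverse-Gamma(27/2, 385/16)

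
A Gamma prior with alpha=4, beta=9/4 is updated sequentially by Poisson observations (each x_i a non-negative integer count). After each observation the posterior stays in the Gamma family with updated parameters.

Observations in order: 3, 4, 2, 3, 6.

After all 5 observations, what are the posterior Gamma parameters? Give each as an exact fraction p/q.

obs 1: x=3 → posterior Gamma(7, 13/4)
obs 2: x=4 → posterior Gamma(11, 17/4)
obs 3: x=2 → posterior Gamma(13, 21/4)
obs 4: x=3 → posterior Gamma(16, 25/4)
obs 5: x=6 → posterior Gamma(22, 29/4)

alpha=22, beta=29/4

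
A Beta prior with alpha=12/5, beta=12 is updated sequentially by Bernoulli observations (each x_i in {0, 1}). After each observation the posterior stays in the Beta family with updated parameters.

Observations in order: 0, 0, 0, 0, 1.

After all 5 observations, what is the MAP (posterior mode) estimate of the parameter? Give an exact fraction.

obs 1: x=0 → posterior Beta(12/5, 13)
obs 2: x=0 → posterior Beta(12/5, 14)
obs 3: x=0 → posterior Beta(12/5, 15)
obs 4: x=0 → posterior Beta(12/5, 16)
obs 5: x=1 → posterior Beta(17/5, 16)

4/29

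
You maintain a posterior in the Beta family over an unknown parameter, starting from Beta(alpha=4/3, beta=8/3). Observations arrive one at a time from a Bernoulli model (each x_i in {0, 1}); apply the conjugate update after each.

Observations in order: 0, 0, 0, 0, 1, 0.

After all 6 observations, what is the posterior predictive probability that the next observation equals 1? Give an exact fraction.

obs 1: x=0 → posterior Beta(4/3, 11/3)
obs 2: x=0 → posterior Beta(4/3, 14/3)
obs 3: x=0 → posterior Beta(4/3, 17/3)
obs 4: x=0 → posterior Beta(4/3, 20/3)
obs 5: x=1 → posterior Beta(7/3, 20/3)
obs 6: x=0 → posterior Beta(7/3, 23/3)

7/30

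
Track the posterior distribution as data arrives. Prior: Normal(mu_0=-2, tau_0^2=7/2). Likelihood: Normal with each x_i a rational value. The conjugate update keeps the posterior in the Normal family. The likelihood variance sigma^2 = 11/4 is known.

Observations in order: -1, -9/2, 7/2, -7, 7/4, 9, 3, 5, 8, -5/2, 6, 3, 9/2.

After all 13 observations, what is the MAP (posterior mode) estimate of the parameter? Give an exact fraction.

761/386

obs 1: x=-1 → posterior Normal(-36/25, 77/50)
obs 2: x=-9/2 → posterior Normal(-33/13, 77/78)
obs 3: x=7/2 → posterior Normal(-50/53, 77/106)
obs 4: x=-7 → posterior Normal(-148/67, 77/134)
obs 5: x=7/4 → posterior Normal(-247/162, 77/162)
obs 6: x=9 → posterior Normal(1/38, 77/190)
obs 7: x=3 → posterior Normal(89/218, 77/218)
obs 8: x=5 → posterior Normal(229/246, 77/246)
obs 9: x=8 → posterior Normal(453/274, 77/274)
obs 10: x=-5/2 → posterior Normal(383/302, 77/302)
obs 11: x=6 → posterior Normal(551/330, 7/30)
obs 12: x=3 → posterior Normal(635/358, 77/358)
obs 13: x=9/2 → posterior Normal(761/386, 77/386)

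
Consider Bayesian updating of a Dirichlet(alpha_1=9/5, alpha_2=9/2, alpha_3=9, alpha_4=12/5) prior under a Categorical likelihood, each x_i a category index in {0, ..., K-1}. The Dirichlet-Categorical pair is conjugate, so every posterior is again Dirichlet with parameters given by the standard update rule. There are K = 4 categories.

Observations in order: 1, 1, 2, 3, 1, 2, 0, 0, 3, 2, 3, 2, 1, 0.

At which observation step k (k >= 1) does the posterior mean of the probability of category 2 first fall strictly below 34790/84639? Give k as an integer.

k = 14

obs 1: x=1 → posterior Dirichlet(9/5, 11/2, 9, 12/5)
obs 2: x=1 → posterior Dirichlet(9/5, 13/2, 9, 12/5)
obs 3: x=2 → posterior Dirichlet(9/5, 13/2, 10, 12/5)
obs 4: x=3 → posterior Dirichlet(9/5, 13/2, 10, 17/5)
obs 5: x=1 → posterior Dirichlet(9/5, 15/2, 10, 17/5)
obs 6: x=2 → posterior Dirichlet(9/5, 15/2, 11, 17/5)
obs 7: x=0 → posterior Dirichlet(14/5, 15/2, 11, 17/5)
obs 8: x=0 → posterior Dirichlet(19/5, 15/2, 11, 17/5)
obs 9: x=3 → posterior Dirichlet(19/5, 15/2, 11, 22/5)
obs 10: x=2 → posterior Dirichlet(19/5, 15/2, 12, 22/5)
obs 11: x=3 → posterior Dirichlet(19/5, 15/2, 12, 27/5)
obs 12: x=2 → posterior Dirichlet(19/5, 15/2, 13, 27/5)
obs 13: x=1 → posterior Dirichlet(19/5, 17/2, 13, 27/5)
obs 14: x=0 → posterior Dirichlet(24/5, 17/2, 13, 27/5)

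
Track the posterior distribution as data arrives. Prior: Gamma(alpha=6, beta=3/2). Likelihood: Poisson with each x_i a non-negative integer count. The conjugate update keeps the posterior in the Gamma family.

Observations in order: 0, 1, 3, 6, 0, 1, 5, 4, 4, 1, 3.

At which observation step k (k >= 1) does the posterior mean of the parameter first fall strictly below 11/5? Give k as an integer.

k = 2

obs 1: x=0 → posterior Gamma(6, 5/2)
obs 2: x=1 → posterior Gamma(7, 7/2)
obs 3: x=3 → posterior Gamma(10, 9/2)
obs 4: x=6 → posterior Gamma(16, 11/2)
obs 5: x=0 → posterior Gamma(16, 13/2)
obs 6: x=1 → posterior Gamma(17, 15/2)
obs 7: x=5 → posterior Gamma(22, 17/2)
obs 8: x=4 → posterior Gamma(26, 19/2)
obs 9: x=4 → posterior Gamma(30, 21/2)
obs 10: x=1 → posterior Gamma(31, 23/2)
obs 11: x=3 → posterior Gamma(34, 25/2)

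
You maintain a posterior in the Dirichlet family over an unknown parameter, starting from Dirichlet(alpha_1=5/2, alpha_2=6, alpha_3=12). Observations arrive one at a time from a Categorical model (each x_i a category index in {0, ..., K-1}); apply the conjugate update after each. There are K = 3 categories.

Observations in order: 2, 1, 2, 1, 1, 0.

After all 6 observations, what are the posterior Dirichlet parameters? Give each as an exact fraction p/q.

alpha_1=7/2, alpha_2=9, alpha_3=14

obs 1: x=2 → posterior Dirichlet(5/2, 6, 13)
obs 2: x=1 → posterior Dirichlet(5/2, 7, 13)
obs 3: x=2 → posterior Dirichlet(5/2, 7, 14)
obs 4: x=1 → posterior Dirichlet(5/2, 8, 14)
obs 5: x=1 → posterior Dirichlet(5/2, 9, 14)
obs 6: x=0 → posterior Dirichlet(7/2, 9, 14)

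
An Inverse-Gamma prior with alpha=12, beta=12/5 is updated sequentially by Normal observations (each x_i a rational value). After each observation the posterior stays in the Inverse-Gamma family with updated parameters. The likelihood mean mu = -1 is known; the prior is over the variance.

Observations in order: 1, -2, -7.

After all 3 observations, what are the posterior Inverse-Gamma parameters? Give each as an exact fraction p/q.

obs 1: x=1 → posterior Inverse-Gamma(25/2, 22/5)
obs 2: x=-2 → posterior Inverse-Gamma(13, 49/10)
obs 3: x=-7 → posterior Inverse-Gamma(27/2, 229/10)

alpha=27/2, beta=229/10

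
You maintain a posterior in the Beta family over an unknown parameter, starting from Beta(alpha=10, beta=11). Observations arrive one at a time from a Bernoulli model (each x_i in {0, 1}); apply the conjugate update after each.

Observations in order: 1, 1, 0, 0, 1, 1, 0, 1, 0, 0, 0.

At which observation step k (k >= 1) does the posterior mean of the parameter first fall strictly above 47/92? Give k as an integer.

k = 2

obs 1: x=1 → posterior Beta(11, 11)
obs 2: x=1 → posterior Beta(12, 11)
obs 3: x=0 → posterior Beta(12, 12)
obs 4: x=0 → posterior Beta(12, 13)
obs 5: x=1 → posterior Beta(13, 13)
obs 6: x=1 → posterior Beta(14, 13)
obs 7: x=0 → posterior Beta(14, 14)
obs 8: x=1 → posterior Beta(15, 14)
obs 9: x=0 → posterior Beta(15, 15)
obs 10: x=0 → posterior Beta(15, 16)
obs 11: x=0 → posterior Beta(15, 17)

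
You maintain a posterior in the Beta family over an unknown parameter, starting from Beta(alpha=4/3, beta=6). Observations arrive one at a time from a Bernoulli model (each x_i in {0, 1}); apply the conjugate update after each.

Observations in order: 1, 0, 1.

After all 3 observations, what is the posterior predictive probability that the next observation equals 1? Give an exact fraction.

obs 1: x=1 → posterior Beta(7/3, 6)
obs 2: x=0 → posterior Beta(7/3, 7)
obs 3: x=1 → posterior Beta(10/3, 7)

10/31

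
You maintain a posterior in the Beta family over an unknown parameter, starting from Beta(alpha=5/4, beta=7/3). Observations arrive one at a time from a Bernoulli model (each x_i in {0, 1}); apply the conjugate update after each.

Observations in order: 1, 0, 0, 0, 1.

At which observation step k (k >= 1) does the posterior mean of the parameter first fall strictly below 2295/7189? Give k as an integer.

k = 4

obs 1: x=1 → posterior Beta(9/4, 7/3)
obs 2: x=0 → posterior Beta(9/4, 10/3)
obs 3: x=0 → posterior Beta(9/4, 13/3)
obs 4: x=0 → posterior Beta(9/4, 16/3)
obs 5: x=1 → posterior Beta(13/4, 16/3)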